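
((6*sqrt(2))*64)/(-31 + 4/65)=-17.55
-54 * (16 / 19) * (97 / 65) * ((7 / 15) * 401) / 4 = -19604088 / 6175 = -3174.75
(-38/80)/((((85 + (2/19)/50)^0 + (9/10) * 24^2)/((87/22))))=-1653/457072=-0.00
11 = 11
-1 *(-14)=14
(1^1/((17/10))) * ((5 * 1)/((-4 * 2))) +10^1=655/68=9.63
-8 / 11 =-0.73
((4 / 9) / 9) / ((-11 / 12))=-16 / 297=-0.05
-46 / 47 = -0.98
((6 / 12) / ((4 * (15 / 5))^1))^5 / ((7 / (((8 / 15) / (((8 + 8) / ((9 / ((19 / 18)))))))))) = 1 / 196116480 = 0.00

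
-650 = -650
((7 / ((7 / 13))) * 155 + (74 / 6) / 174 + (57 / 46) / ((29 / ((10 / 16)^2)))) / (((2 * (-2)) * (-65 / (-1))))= -1548361049 / 199779840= -7.75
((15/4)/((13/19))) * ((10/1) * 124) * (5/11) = 441750/143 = 3089.16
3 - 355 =-352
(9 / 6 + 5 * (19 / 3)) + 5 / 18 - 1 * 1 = 292 / 9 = 32.44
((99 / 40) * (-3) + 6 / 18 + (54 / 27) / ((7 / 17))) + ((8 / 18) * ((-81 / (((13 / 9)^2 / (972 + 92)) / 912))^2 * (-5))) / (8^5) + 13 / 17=-39253534395849632029 / 407851080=-96244772469.03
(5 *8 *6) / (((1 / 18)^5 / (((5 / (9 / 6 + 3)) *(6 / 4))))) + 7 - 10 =755827197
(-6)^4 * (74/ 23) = 95904/ 23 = 4169.74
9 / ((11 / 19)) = 171 / 11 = 15.55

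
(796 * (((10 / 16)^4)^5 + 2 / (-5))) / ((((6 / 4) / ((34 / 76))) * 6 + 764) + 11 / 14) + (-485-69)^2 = 13771162532639994453164156711 / 44869543231477346467840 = 306915.59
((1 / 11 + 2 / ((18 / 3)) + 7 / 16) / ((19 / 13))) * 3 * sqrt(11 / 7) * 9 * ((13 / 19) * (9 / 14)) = 889785 * sqrt(77) / 889504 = 8.78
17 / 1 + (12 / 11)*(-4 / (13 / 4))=2239 / 143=15.66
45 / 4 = 11.25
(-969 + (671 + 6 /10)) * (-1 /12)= 24.78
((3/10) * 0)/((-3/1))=0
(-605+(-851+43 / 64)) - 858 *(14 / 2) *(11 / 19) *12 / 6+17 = -10205455 / 1216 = -8392.64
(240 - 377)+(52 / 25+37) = -2448 / 25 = -97.92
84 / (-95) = -84 / 95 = -0.88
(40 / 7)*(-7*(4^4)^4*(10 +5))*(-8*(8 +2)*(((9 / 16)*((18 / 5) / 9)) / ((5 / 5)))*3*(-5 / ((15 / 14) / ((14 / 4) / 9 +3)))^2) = 313238836844953600 / 9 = 34804315204994844.44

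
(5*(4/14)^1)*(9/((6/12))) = 180/7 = 25.71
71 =71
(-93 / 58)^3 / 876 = -268119 / 56972704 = -0.00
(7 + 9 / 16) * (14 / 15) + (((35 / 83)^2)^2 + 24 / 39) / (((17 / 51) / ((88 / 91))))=60199139374561 / 6737183249160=8.94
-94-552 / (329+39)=-191 / 2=-95.50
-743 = -743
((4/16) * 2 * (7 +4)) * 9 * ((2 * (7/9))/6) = 77/6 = 12.83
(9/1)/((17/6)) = 3.18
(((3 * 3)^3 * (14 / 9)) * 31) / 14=2511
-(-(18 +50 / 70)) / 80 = 131 / 560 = 0.23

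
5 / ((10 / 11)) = 11 / 2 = 5.50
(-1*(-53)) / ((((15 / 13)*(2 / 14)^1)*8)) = 4823 / 120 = 40.19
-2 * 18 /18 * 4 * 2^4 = -128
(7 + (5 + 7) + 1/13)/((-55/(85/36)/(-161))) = 169694/1287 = 131.85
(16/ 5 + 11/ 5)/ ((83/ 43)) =1161/ 415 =2.80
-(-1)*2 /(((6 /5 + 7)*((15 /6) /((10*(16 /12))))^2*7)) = 2560 /2583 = 0.99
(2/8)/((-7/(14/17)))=-1/34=-0.03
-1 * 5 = -5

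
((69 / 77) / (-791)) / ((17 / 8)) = -552 / 1035419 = -0.00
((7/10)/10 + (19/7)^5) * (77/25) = 2725003039/6002500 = 453.98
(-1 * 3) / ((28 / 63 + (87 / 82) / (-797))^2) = -15.28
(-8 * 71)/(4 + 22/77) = -1988/15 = -132.53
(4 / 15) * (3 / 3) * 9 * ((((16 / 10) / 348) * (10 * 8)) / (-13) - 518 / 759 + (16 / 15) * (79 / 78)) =6345016 / 7153575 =0.89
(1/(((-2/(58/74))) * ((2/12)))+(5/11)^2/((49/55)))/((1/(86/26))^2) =-78153532/3370367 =-23.19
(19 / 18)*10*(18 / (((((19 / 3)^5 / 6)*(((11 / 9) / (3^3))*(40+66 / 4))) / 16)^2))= 1285368201584640 / 498568304765746171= 0.00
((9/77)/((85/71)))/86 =639/562870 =0.00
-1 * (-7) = 7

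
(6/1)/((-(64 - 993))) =6/929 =0.01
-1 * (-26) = 26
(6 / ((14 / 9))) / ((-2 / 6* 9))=-9 / 7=-1.29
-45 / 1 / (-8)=45 / 8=5.62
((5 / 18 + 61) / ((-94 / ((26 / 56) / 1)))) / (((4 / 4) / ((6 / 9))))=-14339 / 71064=-0.20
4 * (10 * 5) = 200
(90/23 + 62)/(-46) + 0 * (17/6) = -758/529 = -1.43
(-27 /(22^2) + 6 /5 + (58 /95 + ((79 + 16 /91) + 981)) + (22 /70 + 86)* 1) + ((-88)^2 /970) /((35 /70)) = 472513382661 /405865460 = 1164.21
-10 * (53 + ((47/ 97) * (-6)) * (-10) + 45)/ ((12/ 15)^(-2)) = -394432/ 485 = -813.26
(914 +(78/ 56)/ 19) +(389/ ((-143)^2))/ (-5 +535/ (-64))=23551738513/ 25765740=914.07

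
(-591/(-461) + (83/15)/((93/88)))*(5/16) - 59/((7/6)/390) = -284084885117/14405328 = -19720.82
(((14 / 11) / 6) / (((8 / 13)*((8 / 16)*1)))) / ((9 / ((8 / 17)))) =182 / 5049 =0.04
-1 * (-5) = 5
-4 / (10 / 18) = -36 / 5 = -7.20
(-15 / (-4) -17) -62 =-301 / 4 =-75.25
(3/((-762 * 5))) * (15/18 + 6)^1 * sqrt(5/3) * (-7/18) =287 * sqrt(15)/411480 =0.00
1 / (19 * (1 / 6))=0.32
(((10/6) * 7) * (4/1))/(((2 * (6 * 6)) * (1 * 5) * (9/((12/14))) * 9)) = 1/729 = 0.00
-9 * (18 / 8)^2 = -729 / 16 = -45.56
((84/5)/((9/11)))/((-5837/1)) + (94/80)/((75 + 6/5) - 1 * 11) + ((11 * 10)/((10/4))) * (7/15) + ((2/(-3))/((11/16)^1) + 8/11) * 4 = 49175938319/2511777840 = 19.58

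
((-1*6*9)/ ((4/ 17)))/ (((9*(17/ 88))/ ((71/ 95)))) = -9372/ 95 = -98.65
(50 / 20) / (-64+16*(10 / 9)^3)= -3645 / 61312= -0.06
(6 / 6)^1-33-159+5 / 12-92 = -3391 / 12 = -282.58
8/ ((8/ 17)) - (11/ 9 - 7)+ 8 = 277/ 9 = 30.78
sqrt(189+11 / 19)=sqrt(68438) / 19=13.77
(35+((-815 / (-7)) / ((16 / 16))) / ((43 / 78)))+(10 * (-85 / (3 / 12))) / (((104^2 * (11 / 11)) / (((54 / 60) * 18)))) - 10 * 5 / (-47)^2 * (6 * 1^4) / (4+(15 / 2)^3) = 738438074172425 / 3062746389976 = 241.10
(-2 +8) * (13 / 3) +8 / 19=502 / 19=26.42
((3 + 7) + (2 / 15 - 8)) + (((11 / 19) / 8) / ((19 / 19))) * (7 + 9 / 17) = 12976 / 4845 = 2.68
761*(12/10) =4566/5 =913.20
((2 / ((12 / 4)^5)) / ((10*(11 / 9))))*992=992 / 1485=0.67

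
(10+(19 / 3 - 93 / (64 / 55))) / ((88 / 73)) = -891257 / 16896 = -52.75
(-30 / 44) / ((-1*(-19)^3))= -15 / 150898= -0.00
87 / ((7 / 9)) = 783 / 7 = 111.86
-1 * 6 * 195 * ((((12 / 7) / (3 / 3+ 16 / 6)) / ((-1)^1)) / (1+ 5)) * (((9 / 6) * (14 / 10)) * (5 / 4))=5265 / 22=239.32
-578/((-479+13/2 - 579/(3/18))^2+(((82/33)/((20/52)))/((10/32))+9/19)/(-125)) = -4530075000/122067981558419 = -0.00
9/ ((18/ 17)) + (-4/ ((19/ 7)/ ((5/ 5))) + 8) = 571/ 38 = 15.03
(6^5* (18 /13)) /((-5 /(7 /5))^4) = 336063168 /5078125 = 66.18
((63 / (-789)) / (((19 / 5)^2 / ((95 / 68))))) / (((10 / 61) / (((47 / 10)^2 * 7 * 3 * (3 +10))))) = -772516017 / 2718368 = -284.18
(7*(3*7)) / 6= 49 / 2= 24.50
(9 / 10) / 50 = 9 / 500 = 0.02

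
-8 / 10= -4 / 5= -0.80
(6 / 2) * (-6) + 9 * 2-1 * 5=-5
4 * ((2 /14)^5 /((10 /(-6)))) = -12 /84035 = -0.00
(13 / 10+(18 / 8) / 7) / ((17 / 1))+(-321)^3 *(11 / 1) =-865933894753 / 2380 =-363837770.90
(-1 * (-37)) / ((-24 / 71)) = -2627 / 24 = -109.46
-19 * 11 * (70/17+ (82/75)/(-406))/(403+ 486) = -222596077/230095425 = -0.97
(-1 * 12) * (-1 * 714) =8568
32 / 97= 0.33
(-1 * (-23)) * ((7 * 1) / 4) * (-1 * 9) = -1449 / 4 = -362.25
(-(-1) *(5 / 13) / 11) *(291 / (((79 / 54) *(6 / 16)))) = 209520 / 11297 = 18.55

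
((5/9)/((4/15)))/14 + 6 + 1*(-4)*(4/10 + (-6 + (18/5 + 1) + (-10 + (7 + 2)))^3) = 1256741/21000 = 59.84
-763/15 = -50.87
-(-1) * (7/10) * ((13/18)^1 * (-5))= -2.53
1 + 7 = 8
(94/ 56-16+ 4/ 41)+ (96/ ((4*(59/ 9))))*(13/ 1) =2260173/ 67732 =33.37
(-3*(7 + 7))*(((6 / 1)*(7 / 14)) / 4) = -63 / 2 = -31.50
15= 15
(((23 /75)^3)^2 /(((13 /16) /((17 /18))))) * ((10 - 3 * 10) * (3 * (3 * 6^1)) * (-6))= 322126094464 /51416015625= 6.27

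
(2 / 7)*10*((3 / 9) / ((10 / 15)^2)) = 15 / 7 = 2.14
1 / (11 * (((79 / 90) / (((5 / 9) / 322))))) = 25 / 139909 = 0.00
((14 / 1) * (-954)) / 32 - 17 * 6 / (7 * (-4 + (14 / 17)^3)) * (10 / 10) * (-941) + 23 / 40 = -4401.05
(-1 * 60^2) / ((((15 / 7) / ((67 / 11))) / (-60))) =6753600 / 11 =613963.64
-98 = -98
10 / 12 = 5 / 6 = 0.83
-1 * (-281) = 281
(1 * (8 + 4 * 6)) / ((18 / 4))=64 / 9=7.11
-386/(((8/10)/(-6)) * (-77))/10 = -579/154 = -3.76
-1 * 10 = -10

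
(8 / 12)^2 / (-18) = -0.02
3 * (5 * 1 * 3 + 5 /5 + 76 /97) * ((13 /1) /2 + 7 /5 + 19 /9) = 733414 /1455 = 504.06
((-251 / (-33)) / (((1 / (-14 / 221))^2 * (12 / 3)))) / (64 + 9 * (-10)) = -12299 / 41905578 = -0.00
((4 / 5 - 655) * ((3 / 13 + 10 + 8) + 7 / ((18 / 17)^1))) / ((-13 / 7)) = 133100261 / 15210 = 8750.84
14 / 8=7 / 4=1.75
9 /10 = 0.90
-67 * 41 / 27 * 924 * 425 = -359582300 / 9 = -39953588.89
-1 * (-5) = 5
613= 613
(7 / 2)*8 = 28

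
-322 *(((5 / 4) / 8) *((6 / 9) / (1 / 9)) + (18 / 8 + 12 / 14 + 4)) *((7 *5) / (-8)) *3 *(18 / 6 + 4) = 15231405 / 64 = 237990.70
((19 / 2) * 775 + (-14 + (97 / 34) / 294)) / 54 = 73455703 / 539784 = 136.08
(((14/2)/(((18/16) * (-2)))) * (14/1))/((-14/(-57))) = -532/3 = -177.33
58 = 58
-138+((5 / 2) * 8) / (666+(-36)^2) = -135368 / 981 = -137.99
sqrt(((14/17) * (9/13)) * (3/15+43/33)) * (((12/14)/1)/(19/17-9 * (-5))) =3 * sqrt(7912905)/490490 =0.02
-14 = -14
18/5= 3.60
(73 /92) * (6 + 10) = 292 /23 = 12.70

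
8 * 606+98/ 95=460658/ 95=4849.03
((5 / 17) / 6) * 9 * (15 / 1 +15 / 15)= 120 / 17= 7.06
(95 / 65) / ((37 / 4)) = 76 / 481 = 0.16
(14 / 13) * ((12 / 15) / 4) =14 / 65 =0.22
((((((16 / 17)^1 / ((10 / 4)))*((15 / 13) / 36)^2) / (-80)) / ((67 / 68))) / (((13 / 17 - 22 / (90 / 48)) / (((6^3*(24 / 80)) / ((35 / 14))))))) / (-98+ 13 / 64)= -117504 / 991126138145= -0.00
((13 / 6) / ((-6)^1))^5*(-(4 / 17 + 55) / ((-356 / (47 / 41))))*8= -0.01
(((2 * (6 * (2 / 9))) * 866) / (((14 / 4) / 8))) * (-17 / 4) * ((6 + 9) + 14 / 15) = -112593856 / 315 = -357440.81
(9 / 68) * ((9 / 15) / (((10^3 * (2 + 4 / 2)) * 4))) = 27 / 5440000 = 0.00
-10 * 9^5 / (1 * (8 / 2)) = -295245 / 2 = -147622.50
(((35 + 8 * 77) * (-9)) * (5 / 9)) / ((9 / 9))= -3255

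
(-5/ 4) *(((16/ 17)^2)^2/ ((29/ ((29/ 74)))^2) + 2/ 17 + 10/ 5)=-302685845/ 114340249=-2.65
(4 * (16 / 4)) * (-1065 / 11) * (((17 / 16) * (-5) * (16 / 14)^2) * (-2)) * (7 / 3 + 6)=-96560000 / 539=-179146.57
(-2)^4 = 16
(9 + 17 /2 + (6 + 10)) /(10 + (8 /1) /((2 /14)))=0.51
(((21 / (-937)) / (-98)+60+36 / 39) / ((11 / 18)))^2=8743270114757025 / 879725815969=9938.63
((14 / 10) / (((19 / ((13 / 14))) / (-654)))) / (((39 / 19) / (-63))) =6867 / 5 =1373.40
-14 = -14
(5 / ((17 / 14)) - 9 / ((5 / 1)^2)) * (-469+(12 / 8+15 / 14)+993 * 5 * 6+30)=13125743 / 119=110300.36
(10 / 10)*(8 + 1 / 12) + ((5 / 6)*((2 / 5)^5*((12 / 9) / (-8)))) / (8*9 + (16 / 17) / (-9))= 83359171 / 10312500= 8.08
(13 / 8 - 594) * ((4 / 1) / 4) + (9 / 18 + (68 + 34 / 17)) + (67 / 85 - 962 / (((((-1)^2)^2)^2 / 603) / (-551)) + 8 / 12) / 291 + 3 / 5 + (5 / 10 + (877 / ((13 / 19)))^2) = 274969943244913 / 100325160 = 2740787.49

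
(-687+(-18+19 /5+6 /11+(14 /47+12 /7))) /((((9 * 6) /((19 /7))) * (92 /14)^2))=-40032791 /49228740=-0.81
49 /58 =0.84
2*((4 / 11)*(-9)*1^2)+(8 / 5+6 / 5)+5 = 69 / 55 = 1.25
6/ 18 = 1/ 3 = 0.33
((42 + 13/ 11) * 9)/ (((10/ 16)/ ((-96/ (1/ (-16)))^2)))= 16137584640/ 11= 1467053149.09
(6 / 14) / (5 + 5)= 3 / 70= 0.04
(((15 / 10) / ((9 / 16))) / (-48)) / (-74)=1 / 1332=0.00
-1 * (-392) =392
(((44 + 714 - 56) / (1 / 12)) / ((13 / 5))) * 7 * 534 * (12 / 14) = 10380960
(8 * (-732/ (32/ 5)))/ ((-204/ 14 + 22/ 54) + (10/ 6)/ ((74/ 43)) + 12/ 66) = 140769090/ 2002111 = 70.31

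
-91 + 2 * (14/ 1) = -63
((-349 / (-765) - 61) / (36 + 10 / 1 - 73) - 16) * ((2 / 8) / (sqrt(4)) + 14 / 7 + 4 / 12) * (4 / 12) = -4191419 / 371790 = -11.27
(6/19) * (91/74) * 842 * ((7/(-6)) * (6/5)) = -1609062/3515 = -457.77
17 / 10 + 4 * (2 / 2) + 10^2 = 1057 / 10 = 105.70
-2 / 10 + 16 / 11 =69 / 55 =1.25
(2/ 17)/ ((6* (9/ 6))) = 2/ 153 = 0.01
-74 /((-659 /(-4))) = -296 /659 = -0.45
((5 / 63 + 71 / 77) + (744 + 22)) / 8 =95.88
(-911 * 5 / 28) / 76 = -4555 / 2128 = -2.14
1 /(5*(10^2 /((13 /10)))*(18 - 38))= -13 /100000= -0.00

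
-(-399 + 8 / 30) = 5981 / 15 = 398.73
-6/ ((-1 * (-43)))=-6/ 43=-0.14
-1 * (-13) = 13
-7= -7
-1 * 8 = -8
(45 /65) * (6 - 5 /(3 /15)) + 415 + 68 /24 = 31565 /78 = 404.68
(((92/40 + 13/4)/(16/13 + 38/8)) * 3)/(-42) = -1443/21770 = -0.07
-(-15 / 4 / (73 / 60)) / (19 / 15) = 3375 / 1387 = 2.43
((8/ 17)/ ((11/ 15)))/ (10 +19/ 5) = 0.05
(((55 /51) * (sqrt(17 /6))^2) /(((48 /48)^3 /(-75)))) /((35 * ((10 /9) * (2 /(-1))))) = 165 /56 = 2.95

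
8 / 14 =4 / 7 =0.57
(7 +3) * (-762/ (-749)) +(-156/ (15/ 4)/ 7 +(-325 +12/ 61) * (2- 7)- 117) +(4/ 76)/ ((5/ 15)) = 6560185371/ 4340455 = 1511.40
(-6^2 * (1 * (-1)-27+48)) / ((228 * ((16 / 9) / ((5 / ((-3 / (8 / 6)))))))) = 3.95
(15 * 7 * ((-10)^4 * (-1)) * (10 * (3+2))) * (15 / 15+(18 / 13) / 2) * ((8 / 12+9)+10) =-22715000000 / 13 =-1747307692.31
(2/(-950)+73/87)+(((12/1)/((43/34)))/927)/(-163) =24968137676/29833633275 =0.84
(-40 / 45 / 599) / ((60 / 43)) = -86 / 80865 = -0.00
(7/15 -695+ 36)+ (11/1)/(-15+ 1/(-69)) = -10244993/15540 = -659.27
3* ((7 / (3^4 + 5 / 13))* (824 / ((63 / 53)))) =283868 / 1587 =178.87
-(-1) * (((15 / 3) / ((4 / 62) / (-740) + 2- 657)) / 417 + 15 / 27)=5221259395 / 9398576601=0.56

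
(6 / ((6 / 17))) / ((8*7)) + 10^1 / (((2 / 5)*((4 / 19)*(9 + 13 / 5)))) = 8559 / 812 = 10.54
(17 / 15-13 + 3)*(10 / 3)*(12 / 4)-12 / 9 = -90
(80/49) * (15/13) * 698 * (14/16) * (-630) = -9423000/13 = -724846.15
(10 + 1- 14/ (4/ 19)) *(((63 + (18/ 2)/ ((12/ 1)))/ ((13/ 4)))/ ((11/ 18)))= -1781.43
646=646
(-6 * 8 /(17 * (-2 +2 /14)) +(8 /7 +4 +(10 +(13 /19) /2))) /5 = 199935 /58786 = 3.40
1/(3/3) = 1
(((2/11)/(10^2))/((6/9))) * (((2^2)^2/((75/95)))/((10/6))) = 228/6875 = 0.03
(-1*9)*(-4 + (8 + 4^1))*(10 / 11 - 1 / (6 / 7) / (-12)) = -797 / 11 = -72.45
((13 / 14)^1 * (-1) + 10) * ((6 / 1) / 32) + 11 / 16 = 535 / 224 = 2.39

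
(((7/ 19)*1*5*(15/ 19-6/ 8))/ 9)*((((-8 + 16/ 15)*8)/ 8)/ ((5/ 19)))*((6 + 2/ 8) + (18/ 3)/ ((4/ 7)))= -6097/ 1710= -3.57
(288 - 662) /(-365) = 374 /365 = 1.02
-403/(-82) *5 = 2015/82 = 24.57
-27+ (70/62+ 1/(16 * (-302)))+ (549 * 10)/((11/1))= 779729835/1647712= 473.22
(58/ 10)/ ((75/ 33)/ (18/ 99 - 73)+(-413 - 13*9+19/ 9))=-23229/ 2114320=-0.01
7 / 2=3.50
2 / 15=0.13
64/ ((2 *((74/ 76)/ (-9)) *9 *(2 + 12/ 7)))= -4256/ 481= -8.85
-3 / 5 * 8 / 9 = -8 / 15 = -0.53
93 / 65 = 1.43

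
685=685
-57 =-57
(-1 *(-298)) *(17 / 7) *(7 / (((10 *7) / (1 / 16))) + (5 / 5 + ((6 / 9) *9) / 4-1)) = 610453 / 560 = 1090.09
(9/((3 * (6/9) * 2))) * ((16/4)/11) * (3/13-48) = -39.08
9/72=1/8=0.12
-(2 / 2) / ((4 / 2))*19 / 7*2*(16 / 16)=-19 / 7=-2.71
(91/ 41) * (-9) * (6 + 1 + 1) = -6552/ 41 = -159.80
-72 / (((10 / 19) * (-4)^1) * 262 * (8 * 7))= 171 / 73360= 0.00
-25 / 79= -0.32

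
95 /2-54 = -13 /2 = -6.50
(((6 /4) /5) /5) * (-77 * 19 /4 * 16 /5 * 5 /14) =-627 /25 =-25.08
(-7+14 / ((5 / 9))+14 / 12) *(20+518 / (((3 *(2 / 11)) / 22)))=18225389 / 45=405008.64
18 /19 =0.95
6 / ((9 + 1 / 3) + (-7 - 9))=-9 / 10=-0.90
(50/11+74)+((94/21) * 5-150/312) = 1206553/12012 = 100.45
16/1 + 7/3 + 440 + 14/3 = 463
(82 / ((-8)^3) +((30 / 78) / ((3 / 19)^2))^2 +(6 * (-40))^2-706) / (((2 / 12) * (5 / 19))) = 3804026412493 / 2920320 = 1302606.02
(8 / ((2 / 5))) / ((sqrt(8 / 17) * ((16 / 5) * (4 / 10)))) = 125 * sqrt(34) / 32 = 22.78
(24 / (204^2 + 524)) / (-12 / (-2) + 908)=3 / 4814495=0.00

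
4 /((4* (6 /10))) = 5 /3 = 1.67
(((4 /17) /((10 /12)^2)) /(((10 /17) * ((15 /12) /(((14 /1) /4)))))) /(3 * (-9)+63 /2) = 224 /625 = 0.36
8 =8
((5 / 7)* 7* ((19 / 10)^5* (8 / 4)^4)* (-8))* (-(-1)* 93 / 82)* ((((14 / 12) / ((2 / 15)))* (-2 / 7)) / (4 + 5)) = 76759069 / 15375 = 4992.46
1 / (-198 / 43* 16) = -43 / 3168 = -0.01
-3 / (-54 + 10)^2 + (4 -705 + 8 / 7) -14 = -9674213 / 13552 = -713.86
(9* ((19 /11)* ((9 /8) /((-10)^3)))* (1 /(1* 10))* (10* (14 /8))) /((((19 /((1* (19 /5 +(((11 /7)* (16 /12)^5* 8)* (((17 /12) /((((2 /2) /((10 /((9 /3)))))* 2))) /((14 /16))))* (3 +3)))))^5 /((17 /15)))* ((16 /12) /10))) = -1466243078496581872843206638636598731173483 /29408445413068946637132858600000000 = -49857891.43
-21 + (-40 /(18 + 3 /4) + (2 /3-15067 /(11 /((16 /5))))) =-726923 /165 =-4405.59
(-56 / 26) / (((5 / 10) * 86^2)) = -14 / 24037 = -0.00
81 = 81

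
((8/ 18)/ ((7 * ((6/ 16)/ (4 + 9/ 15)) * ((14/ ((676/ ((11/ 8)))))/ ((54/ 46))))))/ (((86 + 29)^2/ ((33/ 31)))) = 0.00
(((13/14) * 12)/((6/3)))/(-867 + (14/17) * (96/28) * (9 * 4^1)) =-221/30359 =-0.01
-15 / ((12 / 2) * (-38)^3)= 5 / 109744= 0.00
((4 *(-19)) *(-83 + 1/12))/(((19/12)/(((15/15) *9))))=35820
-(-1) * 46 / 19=46 / 19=2.42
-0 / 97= 0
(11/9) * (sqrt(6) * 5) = 55 * sqrt(6)/9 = 14.97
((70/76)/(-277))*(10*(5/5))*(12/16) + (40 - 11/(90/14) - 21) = 16354831/947340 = 17.26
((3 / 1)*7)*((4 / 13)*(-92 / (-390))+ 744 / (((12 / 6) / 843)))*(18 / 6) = 16694286924 / 845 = 19756552.57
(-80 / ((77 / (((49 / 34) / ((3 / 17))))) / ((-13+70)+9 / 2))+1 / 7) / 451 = -40169 / 34727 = -1.16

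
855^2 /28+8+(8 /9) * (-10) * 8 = 6563321 /252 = 26044.92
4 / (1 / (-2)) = -8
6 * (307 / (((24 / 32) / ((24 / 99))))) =19648 / 33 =595.39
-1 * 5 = -5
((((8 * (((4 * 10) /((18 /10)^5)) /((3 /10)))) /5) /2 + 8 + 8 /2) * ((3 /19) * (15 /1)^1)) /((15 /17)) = 53137988 /1121931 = 47.36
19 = 19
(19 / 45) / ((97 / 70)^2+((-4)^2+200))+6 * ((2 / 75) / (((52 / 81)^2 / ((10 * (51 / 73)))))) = 2.71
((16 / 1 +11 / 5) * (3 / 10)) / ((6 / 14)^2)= 4459 / 150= 29.73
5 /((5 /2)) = 2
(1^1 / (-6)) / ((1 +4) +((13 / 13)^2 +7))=-1 / 78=-0.01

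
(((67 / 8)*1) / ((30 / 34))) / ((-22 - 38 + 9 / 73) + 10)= -83147 / 436920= -0.19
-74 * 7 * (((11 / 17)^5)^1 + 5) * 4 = -15043416192 / 1419857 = -10595.02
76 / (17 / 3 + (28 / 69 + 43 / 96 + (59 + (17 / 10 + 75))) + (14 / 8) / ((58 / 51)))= 8110720 / 15341979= 0.53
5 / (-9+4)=-1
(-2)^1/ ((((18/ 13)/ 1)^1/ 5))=-65/ 9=-7.22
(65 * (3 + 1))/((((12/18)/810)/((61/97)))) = 19269900/97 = 198658.76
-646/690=-323/345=-0.94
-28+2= -26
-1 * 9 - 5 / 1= -14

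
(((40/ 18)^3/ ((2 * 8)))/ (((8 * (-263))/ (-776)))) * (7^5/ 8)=531.45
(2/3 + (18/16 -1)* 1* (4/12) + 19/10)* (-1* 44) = -3443/30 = -114.77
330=330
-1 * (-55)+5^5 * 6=18805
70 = 70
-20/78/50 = -1/195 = -0.01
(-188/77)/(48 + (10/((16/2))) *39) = -752/29799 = -0.03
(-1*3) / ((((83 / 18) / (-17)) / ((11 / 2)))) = 5049 / 83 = 60.83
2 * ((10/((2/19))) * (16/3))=3040/3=1013.33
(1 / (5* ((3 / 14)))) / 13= 14 / 195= 0.07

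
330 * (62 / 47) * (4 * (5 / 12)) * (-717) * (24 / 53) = -586792800 / 2491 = -235565.15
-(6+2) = -8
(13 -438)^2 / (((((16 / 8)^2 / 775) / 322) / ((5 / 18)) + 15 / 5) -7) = -6628671875 / 146792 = -45156.90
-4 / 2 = -2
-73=-73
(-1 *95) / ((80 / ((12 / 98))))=-0.15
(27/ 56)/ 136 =0.00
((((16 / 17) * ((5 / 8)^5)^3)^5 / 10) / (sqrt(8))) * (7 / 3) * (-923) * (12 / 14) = -0.00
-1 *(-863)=863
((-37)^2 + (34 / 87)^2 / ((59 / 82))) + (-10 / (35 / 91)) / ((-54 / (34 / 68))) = 3669347993 / 2679426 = 1369.45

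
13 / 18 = 0.72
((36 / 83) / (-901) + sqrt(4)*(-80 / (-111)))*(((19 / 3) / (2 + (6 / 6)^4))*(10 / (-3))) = -2272643960 / 224124651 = -10.14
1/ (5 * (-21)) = -1/ 105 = -0.01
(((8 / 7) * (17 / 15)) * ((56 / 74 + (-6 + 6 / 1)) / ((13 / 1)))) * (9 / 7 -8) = -0.51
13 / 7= 1.86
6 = 6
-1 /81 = -0.01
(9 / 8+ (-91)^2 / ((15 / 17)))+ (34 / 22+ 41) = 12446021 / 1320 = 9428.80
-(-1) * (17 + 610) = 627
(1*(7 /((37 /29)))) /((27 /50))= 10150 /999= 10.16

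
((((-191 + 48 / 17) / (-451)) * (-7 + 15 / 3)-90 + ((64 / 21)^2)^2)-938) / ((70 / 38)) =-26703542485918 / 52188003945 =-511.68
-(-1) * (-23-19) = -42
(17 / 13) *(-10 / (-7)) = 170 / 91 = 1.87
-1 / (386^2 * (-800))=1 / 119196800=0.00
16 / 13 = 1.23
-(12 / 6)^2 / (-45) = 4 / 45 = 0.09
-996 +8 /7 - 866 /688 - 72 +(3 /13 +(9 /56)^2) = -1067.86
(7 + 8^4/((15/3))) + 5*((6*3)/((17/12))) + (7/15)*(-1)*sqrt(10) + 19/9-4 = 679198/765-7*sqrt(10)/15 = 886.36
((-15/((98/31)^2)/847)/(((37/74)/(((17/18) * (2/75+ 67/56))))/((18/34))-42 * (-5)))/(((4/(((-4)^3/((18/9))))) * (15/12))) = 1795148/33369374115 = 0.00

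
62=62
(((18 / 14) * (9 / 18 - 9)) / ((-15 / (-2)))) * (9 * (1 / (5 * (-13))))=459 / 2275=0.20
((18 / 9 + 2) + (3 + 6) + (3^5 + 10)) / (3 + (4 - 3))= 133 / 2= 66.50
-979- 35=-1014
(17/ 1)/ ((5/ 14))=238/ 5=47.60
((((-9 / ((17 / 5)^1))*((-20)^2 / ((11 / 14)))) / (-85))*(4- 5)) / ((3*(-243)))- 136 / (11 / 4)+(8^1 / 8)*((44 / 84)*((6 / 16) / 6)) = -1424692189 / 28839888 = -49.40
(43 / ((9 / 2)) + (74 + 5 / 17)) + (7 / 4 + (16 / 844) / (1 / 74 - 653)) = 59347064305 / 693309708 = 85.60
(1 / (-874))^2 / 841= 1 / 642419716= 0.00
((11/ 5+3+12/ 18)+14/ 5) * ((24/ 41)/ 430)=104/ 8815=0.01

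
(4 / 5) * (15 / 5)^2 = 36 / 5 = 7.20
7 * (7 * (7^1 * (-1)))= -343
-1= -1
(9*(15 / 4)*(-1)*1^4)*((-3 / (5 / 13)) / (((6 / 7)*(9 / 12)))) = 819 / 2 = 409.50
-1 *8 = -8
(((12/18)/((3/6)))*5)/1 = 6.67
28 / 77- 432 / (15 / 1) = -1564 / 55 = -28.44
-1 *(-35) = 35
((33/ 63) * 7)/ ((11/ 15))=5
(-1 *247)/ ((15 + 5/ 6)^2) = -468/ 475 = -0.99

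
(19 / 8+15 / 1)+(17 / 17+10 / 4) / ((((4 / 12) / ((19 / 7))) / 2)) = 595 / 8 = 74.38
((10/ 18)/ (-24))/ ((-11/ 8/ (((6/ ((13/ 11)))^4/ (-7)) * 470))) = -150136800/ 199927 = -750.96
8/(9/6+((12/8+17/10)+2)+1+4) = 80/117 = 0.68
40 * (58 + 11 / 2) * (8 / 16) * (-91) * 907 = -104821990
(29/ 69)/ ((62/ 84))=406/ 713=0.57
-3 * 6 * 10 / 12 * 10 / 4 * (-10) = 375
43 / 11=3.91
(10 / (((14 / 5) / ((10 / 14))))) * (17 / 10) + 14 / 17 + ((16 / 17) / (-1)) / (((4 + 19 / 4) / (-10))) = 10389 / 1666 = 6.24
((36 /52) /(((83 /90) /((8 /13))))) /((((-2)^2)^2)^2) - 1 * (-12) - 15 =-672891 /224432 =-3.00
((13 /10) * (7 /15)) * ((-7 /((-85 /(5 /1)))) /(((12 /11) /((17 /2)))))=7007 /3600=1.95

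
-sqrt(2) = -1.41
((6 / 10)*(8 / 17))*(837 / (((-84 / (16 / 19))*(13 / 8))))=-1.46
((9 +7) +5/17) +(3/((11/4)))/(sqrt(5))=12 * sqrt(5)/55 +277/17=16.78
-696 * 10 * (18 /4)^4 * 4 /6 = -1902690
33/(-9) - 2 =-17/3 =-5.67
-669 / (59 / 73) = -48837 / 59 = -827.75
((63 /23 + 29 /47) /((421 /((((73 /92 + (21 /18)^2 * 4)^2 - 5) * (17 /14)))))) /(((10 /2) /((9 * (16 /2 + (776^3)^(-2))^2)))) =37.82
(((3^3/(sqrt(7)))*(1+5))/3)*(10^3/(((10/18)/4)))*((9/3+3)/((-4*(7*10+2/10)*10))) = -10800*sqrt(7)/91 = -314.00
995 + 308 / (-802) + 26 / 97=38698003 / 38897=994.88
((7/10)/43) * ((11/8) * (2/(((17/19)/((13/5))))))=19019/146200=0.13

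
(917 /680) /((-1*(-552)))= 917 /375360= 0.00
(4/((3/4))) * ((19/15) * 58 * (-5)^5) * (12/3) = -44080000/9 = -4897777.78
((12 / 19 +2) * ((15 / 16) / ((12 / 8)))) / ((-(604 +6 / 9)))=-0.00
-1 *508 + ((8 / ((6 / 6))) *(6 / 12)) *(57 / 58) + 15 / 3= -14473 / 29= -499.07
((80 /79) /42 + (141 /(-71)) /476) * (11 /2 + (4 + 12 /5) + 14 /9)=27628619 /102981240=0.27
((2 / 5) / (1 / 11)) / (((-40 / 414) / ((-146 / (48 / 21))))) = 1163547 / 400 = 2908.87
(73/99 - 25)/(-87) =0.28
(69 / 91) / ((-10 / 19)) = -1311 / 910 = -1.44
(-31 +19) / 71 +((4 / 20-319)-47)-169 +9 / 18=-379473 / 710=-534.47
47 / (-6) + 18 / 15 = -6.63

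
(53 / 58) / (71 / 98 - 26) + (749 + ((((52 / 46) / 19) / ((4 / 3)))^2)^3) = 23980236097619180072704233 / 32017882042004990214208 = 748.96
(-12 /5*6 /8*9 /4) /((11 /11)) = -81 /20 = -4.05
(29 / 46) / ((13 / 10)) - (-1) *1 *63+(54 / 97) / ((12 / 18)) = 64.32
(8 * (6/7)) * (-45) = -2160/7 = -308.57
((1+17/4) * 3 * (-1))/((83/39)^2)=-95823/27556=-3.48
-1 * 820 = -820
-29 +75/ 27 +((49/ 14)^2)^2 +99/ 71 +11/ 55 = 6412219/ 51120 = 125.43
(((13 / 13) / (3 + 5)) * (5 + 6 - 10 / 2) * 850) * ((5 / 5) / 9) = 425 / 6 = 70.83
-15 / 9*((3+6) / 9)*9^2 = -135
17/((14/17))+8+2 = 429/14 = 30.64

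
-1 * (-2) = 2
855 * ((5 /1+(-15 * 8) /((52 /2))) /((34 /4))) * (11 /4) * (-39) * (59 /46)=-5321.88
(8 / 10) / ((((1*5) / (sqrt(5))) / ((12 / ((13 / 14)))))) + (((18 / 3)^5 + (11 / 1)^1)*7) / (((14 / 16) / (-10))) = -622960 + 672*sqrt(5) / 325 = -622955.38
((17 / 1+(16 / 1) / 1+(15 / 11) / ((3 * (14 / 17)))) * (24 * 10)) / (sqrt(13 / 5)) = 620040 * sqrt(65) / 1001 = 4993.93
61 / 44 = 1.39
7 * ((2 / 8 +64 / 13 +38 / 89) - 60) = -1762341 / 4628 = -380.80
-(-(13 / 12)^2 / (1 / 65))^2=-120670225 / 20736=-5819.36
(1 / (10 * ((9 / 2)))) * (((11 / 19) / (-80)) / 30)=-11 / 2052000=-0.00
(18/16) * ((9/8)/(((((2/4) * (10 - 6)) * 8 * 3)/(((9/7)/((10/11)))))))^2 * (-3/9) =-264627/642252800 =-0.00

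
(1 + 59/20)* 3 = 237/20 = 11.85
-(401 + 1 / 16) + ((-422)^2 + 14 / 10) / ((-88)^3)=-1367454747 / 3407360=-401.32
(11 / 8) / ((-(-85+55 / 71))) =0.02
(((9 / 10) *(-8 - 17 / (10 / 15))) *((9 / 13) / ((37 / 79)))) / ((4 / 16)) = -428733 / 2405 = -178.27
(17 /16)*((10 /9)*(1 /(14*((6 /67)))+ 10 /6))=1955 /672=2.91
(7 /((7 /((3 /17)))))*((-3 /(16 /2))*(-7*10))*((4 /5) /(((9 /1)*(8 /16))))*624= 8736 /17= 513.88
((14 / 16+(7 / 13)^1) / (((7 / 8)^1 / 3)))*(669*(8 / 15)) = 112392 / 65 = 1729.11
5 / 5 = 1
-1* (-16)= 16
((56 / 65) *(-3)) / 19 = -168 / 1235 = -0.14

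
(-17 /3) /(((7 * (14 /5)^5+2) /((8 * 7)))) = -1487500 /5656527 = -0.26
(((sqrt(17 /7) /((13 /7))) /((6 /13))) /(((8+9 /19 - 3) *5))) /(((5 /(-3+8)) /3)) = 19 *sqrt(119) /1040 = 0.20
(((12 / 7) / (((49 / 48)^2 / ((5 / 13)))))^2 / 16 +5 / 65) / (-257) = -0.00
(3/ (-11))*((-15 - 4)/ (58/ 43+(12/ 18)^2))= 22059/ 7634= 2.89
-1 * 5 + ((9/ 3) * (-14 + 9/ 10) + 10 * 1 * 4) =-43/ 10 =-4.30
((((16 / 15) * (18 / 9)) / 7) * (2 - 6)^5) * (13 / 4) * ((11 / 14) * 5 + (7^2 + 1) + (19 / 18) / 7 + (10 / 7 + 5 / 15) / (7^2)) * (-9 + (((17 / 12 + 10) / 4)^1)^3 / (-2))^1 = 9907324069318 / 8751645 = 1132052.78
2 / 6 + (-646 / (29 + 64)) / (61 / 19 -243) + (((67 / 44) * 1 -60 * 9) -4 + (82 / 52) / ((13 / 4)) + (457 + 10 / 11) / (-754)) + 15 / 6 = -241744233443 / 447892588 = -539.74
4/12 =1/3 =0.33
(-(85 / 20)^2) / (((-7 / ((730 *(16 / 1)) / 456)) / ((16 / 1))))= 1057.49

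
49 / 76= 0.64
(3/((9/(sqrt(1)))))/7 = 1/21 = 0.05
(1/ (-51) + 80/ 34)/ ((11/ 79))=553/ 33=16.76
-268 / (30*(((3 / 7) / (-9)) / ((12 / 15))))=3752 / 25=150.08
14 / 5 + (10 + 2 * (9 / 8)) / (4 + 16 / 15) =7931 / 1520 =5.22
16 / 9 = 1.78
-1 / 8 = -0.12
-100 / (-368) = 25 / 92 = 0.27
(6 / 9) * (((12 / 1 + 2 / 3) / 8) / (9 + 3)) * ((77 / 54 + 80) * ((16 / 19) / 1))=4397 / 729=6.03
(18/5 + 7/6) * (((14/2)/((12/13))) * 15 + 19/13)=21967/40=549.18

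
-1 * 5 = -5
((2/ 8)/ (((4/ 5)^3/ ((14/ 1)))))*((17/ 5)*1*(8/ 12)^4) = 2975/ 648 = 4.59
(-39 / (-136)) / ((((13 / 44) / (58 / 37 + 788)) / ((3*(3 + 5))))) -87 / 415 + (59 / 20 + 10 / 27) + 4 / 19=9853490026913 / 535643820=18395.60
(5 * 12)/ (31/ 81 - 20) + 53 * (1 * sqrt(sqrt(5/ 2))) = -4860/ 1589 + 53 * 2^(3/ 4) * 5^(1/ 4)/ 2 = 63.59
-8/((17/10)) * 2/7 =-1.34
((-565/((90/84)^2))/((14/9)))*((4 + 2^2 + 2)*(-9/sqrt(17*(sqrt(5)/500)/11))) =342525.86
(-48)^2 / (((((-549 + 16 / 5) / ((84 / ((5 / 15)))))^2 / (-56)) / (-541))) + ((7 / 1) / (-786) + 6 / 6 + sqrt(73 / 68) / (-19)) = 87102662823098939 / 5853688626 - sqrt(1241) / 646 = 14879961.69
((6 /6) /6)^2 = 1 /36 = 0.03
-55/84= -0.65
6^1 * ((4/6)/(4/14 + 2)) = 7/4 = 1.75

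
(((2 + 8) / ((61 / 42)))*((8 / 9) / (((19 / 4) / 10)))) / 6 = 22400 / 10431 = 2.15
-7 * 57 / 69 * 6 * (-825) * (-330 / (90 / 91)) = -219669450 / 23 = -9550845.65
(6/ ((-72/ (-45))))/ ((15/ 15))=15/ 4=3.75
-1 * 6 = -6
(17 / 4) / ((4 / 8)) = 17 / 2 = 8.50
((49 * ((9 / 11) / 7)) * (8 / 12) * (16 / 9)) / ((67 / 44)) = 896 / 201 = 4.46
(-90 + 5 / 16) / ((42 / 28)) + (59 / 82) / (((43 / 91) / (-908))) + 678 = -32342993 / 42312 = -764.39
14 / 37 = 0.38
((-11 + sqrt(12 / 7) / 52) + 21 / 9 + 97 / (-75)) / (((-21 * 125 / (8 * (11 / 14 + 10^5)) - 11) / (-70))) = -19521753384 / 308094295 + 28000220 * sqrt(21) / 801045167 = -63.20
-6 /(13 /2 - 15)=12 /17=0.71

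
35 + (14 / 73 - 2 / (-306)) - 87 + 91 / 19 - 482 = -112262210 / 212211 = -529.01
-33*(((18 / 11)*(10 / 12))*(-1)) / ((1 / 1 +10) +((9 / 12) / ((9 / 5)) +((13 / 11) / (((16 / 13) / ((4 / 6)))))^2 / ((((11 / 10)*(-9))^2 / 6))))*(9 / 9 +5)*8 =61478144640 / 325656379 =188.78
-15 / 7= -2.14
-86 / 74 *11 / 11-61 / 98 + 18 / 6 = 4407 / 3626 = 1.22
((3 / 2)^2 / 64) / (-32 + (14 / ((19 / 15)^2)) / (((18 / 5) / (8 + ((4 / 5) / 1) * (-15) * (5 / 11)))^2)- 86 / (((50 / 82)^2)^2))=-1382094140625 / 25543836133256704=-0.00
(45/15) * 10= 30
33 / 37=0.89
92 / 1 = 92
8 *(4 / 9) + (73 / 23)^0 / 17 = 553 / 153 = 3.61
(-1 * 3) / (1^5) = -3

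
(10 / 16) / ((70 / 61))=61 / 112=0.54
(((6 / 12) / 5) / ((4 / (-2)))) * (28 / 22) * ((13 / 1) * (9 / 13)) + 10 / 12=43 / 165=0.26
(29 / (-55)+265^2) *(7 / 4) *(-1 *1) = -13518211 / 110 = -122892.83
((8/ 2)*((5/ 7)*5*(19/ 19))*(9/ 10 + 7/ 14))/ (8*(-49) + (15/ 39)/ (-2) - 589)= -520/ 25511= -0.02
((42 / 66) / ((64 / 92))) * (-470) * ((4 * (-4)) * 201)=15209670 / 11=1382697.27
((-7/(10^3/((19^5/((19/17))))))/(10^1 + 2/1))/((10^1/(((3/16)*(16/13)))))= -15508199/520000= -29.82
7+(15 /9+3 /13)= 347 /39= 8.90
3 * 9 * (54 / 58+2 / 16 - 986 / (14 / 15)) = -46275975 / 1624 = -28495.06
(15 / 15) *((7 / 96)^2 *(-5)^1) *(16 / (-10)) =49 / 1152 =0.04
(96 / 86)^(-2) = 1849 / 2304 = 0.80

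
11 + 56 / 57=11.98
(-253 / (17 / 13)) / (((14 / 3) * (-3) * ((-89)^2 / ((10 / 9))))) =16445 / 8483391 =0.00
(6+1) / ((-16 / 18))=-63 / 8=-7.88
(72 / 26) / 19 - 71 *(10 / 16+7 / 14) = -157545 / 1976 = -79.73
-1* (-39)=39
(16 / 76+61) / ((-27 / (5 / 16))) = -5815 / 8208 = -0.71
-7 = -7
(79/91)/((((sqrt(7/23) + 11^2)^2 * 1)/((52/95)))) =61187475/1885127597696 - 219857 * sqrt(161)/9425637988480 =0.00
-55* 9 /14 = -495 /14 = -35.36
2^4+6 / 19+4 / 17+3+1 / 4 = 25583 / 1292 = 19.80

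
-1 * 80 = -80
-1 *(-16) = 16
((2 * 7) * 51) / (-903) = -34 / 43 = -0.79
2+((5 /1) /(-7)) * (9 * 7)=-43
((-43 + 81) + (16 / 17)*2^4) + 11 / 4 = 3795 / 68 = 55.81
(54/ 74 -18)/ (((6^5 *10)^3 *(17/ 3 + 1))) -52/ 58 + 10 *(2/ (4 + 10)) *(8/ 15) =-352232405729294413/ 2615969940111360000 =-0.13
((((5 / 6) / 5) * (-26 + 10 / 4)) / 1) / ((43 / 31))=-1457 / 516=-2.82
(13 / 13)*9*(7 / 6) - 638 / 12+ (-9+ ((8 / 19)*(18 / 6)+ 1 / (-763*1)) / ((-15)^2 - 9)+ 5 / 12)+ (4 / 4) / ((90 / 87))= -787182617 / 15656760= -50.28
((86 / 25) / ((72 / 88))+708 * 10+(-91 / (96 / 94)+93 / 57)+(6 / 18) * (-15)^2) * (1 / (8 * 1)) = 483706459 / 547200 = 883.97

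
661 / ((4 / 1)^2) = 41.31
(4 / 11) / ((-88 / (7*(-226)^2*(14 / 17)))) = -2502724 / 2057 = -1216.69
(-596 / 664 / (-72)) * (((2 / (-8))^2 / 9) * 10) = 745 / 860544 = 0.00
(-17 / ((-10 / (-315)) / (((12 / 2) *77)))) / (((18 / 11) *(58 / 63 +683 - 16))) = -19049877 / 84158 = -226.36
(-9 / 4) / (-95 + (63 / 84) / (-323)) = 2907 / 122743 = 0.02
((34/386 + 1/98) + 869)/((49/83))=1364364375/926786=1472.15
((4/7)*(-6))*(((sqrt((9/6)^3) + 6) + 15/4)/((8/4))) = -117/7- 9*sqrt(6)/7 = -19.86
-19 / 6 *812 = -7714 / 3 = -2571.33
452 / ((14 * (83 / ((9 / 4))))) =1017 / 1162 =0.88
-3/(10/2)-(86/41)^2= -5.00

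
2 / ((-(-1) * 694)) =1 / 347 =0.00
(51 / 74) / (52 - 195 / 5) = 51 / 962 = 0.05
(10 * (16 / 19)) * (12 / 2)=50.53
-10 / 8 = -5 / 4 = -1.25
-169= -169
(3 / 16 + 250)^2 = 16024009 / 256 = 62593.79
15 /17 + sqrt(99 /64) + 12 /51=19 /17 + 3 *sqrt(11) /8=2.36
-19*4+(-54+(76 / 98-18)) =-7214 / 49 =-147.22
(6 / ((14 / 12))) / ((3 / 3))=36 / 7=5.14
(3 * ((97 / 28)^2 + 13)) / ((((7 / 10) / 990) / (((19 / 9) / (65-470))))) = -552.94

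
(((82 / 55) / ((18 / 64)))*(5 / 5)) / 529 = 2624 / 261855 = 0.01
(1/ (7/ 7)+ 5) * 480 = 2880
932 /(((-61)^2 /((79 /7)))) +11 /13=1243681 /338611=3.67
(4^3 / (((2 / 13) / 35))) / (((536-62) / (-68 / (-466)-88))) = -149021600 / 55221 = -2698.64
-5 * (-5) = 25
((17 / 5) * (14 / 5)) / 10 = 119 / 125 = 0.95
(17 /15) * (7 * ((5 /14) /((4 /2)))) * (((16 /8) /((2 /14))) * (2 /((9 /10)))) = 1190 /27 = 44.07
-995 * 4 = -3980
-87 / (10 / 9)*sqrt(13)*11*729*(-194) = 439192971.73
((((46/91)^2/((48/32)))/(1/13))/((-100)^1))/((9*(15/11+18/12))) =-23276/27088425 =-0.00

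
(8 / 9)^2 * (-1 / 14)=-32 / 567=-0.06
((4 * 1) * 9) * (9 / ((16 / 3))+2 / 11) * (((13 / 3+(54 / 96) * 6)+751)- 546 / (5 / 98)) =-669111.41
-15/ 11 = -1.36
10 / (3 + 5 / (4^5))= 10240 / 3077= 3.33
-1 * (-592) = 592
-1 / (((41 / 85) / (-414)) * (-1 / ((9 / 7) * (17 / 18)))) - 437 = -424534 / 287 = -1479.21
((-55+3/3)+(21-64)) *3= -291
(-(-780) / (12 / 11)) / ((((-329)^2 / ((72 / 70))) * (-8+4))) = -1287 / 757687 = -0.00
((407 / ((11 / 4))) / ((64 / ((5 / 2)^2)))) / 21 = 925 / 1344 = 0.69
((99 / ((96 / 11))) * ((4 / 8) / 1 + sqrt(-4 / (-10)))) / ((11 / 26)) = 429 / 32 + 429 * sqrt(10) / 80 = 30.36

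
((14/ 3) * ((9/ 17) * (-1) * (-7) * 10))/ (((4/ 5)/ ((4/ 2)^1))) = 7350/ 17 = 432.35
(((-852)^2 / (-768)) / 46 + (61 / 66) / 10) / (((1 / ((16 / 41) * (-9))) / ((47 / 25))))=350254011 / 2593250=135.06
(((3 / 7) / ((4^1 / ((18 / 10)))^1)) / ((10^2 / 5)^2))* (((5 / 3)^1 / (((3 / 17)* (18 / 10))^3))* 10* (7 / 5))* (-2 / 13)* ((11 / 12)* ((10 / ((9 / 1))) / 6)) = -1351075 / 147386304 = -0.01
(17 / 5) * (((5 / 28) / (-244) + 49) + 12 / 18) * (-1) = -17305201 / 102480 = -168.86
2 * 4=8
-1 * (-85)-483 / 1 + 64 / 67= -26602 / 67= -397.04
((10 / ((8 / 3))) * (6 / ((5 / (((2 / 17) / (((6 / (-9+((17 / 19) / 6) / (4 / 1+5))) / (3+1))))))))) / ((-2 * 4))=9217 / 23256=0.40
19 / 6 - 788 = -4709 / 6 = -784.83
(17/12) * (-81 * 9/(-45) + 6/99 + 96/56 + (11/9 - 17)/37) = 38246617/1538460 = 24.86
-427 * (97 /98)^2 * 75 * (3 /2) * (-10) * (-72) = -11622467250 /343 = -33884744.17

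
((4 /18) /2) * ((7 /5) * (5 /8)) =7 /72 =0.10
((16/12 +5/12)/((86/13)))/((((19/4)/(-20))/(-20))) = 18200/817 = 22.28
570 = 570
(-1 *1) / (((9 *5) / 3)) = -1 / 15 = -0.07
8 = 8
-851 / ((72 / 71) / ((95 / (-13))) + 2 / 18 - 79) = 51659955 / 4797374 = 10.77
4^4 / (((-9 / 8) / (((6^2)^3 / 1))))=-10616832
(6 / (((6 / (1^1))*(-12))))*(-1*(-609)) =-203 / 4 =-50.75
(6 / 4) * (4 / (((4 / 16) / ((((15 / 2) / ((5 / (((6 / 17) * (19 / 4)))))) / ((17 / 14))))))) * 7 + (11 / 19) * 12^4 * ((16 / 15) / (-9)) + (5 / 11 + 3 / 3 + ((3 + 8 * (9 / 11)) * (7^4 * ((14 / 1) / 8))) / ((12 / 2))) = 13556769419 / 2416040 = 5611.15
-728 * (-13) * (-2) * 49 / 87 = -927472 / 87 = -10660.60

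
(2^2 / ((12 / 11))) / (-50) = -11 / 150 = -0.07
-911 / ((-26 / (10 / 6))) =4555 / 78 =58.40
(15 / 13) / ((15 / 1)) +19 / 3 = 250 / 39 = 6.41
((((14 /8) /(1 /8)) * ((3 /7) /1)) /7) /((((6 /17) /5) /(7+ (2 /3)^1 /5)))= 1819 /21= 86.62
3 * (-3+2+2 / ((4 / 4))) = 3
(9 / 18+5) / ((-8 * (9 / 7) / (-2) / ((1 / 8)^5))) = 77 / 2359296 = 0.00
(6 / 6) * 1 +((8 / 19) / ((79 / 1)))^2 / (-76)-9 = -342456168 / 42807019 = -8.00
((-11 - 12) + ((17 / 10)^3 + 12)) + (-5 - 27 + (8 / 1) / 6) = -110261 / 3000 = -36.75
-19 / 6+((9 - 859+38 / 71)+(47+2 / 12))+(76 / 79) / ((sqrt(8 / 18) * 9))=-13550858 / 16827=-805.30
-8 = -8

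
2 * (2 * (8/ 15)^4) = 16384/ 50625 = 0.32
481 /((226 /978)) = 235209 /113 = 2081.50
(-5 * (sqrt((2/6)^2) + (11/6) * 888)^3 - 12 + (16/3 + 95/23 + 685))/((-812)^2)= -13405762800565/409452624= -32740.69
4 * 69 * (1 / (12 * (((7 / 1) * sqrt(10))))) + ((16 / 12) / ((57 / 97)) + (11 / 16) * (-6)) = -0.82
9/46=0.20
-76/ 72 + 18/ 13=77/ 234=0.33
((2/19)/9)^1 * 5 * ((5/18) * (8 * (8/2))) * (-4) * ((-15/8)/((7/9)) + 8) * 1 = -11.62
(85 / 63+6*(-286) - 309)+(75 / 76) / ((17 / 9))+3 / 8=-329288063 / 162792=-2022.75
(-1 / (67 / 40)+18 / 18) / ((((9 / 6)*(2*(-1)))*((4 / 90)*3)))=-135 / 134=-1.01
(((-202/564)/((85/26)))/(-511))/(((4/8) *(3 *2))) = 0.00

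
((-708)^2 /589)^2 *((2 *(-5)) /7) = -2512655976960 /2428447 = -1034676.06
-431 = -431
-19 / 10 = -1.90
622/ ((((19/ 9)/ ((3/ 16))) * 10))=8397/ 1520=5.52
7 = 7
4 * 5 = 20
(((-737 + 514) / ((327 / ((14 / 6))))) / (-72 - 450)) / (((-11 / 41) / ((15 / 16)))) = -0.01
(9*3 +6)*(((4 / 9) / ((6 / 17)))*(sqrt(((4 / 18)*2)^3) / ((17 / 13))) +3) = 26345 / 243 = 108.42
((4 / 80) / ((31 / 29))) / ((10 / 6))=87 / 3100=0.03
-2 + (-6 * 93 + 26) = -534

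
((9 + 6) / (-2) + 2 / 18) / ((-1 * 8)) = 133 / 144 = 0.92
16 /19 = 0.84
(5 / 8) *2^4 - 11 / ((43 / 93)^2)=-76649 / 1849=-41.45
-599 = -599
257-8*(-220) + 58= 2075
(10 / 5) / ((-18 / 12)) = -4 / 3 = -1.33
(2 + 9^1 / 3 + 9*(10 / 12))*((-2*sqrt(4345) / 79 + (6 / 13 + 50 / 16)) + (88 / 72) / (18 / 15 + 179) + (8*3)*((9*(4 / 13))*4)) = 3347.13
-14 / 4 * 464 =-1624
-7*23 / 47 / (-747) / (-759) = -7 / 1158597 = -0.00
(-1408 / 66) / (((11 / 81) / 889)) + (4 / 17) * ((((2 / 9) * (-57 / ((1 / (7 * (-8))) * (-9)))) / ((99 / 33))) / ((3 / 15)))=-2115804544 / 15147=-139684.73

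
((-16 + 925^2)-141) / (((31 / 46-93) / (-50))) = 463286.18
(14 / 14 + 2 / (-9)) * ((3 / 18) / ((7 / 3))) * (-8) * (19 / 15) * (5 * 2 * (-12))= 608 / 9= 67.56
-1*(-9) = 9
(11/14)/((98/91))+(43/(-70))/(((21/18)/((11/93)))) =20273/30380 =0.67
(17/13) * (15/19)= 255/247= 1.03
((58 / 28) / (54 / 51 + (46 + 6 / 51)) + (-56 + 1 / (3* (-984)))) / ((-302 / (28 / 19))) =463669757 / 1698092244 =0.27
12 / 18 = 0.67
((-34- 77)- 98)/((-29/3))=627/29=21.62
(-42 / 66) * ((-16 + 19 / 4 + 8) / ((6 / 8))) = 91 / 33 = 2.76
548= 548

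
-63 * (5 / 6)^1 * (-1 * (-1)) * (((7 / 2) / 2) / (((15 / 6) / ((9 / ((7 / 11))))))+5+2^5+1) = -10059 / 4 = -2514.75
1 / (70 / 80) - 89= -615 / 7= -87.86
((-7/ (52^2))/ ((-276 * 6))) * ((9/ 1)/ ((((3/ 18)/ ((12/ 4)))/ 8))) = 63/ 31096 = 0.00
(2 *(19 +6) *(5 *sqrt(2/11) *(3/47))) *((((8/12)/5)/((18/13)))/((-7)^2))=650 *sqrt(22)/227997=0.01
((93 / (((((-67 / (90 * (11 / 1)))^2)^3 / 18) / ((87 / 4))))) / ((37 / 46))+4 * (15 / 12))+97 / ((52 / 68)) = 20498735262506883961393642 / 43510481823289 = 471121771203.53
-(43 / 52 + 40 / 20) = -147 / 52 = -2.83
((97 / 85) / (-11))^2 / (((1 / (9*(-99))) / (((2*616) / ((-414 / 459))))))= 128037672 / 9775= 13098.48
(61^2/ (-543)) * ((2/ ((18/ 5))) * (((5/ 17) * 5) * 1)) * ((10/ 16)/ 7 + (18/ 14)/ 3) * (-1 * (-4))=-13488625/ 1163106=-11.60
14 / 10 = 7 / 5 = 1.40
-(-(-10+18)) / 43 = 8 / 43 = 0.19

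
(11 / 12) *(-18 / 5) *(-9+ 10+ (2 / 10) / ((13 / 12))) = -2541 / 650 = -3.91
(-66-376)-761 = -1203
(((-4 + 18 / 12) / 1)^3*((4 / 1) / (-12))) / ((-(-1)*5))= 25 / 24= 1.04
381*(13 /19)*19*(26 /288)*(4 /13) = 1651 /12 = 137.58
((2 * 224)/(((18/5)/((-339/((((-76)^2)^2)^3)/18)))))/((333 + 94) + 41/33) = -43505/295181586715049339406778368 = -0.00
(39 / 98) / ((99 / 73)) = 949 / 3234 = 0.29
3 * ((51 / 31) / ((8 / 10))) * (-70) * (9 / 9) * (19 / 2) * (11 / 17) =-329175 / 124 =-2654.64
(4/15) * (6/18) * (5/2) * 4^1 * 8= 64/9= 7.11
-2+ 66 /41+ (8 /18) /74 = -5246 /13653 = -0.38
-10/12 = -5/6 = -0.83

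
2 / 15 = 0.13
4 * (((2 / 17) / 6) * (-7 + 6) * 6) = -8 / 17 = -0.47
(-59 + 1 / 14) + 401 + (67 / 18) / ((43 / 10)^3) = 3427300207 / 10017882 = 342.12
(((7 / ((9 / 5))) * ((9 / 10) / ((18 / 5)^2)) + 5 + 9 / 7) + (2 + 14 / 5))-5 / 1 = 144149 / 22680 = 6.36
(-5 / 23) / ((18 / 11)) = -0.13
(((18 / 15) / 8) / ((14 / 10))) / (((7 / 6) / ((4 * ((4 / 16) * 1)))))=9 / 98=0.09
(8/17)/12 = 2/51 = 0.04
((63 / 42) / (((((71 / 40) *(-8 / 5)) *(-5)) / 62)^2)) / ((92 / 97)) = 6991275 / 231886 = 30.15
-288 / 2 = -144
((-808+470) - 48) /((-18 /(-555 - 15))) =-36670 /3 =-12223.33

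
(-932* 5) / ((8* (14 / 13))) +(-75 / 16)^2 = -929905 / 1792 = -518.92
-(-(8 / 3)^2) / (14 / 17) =544 / 63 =8.63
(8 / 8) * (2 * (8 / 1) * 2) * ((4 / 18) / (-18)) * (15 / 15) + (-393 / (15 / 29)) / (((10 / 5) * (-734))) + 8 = 4829159 / 594540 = 8.12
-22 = -22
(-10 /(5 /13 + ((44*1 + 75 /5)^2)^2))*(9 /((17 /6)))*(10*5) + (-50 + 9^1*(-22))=-110688115628 /446322811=-248.00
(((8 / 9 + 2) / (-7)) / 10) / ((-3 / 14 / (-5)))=-26 / 27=-0.96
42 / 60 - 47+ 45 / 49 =-22237 / 490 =-45.38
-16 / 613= -0.03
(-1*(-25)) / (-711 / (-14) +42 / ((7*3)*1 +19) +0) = 3500 / 7257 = 0.48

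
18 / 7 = 2.57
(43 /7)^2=37.73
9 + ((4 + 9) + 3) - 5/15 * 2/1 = 73/3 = 24.33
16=16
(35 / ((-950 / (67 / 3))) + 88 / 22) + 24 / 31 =3.95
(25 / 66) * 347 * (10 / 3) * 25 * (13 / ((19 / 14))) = 197356250 / 1881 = 104920.92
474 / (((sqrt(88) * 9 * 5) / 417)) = 10981 * sqrt(22) / 110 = 468.23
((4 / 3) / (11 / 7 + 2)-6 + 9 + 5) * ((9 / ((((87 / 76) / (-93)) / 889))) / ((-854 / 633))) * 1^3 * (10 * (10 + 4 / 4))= 3925150385904 / 8845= 443770535.43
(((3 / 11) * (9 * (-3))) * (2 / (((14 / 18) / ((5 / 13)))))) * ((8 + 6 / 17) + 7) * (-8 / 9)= 1691280 / 17017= 99.39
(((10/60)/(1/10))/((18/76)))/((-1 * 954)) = -95/12879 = -0.01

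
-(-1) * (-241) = -241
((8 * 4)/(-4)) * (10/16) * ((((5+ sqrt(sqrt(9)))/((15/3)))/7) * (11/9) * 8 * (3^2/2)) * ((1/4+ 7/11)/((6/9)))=-585/14-117 * sqrt(3)/14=-56.26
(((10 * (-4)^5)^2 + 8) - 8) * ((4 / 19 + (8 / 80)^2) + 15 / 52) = 13182697472 / 247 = 53371244.83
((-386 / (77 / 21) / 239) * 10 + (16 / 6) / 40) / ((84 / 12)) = -171071 / 276045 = -0.62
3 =3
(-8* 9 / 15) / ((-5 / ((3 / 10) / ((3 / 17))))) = 204 / 125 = 1.63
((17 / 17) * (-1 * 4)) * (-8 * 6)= 192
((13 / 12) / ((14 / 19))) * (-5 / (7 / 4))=-1235 / 294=-4.20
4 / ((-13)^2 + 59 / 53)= 53 / 2254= 0.02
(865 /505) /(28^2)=173 /79184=0.00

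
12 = 12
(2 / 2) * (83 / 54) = 83 / 54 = 1.54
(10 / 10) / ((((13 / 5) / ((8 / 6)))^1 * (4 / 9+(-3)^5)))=-60 / 28379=-0.00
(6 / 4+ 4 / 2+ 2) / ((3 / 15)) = 55 / 2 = 27.50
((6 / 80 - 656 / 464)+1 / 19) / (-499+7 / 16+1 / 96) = 30924 / 11987005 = 0.00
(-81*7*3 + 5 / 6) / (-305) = 10201 / 1830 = 5.57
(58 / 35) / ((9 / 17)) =986 / 315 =3.13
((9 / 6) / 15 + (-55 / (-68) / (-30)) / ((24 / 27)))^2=143641 / 29593600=0.00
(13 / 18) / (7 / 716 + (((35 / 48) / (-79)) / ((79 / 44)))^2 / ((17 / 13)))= 12326610034232 / 167207066579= 73.72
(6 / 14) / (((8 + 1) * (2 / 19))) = 19 / 42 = 0.45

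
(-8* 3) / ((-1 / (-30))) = -720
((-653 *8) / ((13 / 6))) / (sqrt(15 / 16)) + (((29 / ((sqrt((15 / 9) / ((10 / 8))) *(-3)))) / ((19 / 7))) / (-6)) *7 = -2486.55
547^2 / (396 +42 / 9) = 897627 / 1202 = 746.78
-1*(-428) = 428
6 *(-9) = -54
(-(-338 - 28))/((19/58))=1117.26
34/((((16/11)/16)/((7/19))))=2618/19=137.79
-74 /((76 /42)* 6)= -259 /38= -6.82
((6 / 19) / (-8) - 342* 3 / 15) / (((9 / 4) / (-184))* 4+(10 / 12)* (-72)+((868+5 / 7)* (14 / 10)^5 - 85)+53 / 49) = -36637361250 / 2424051512849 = -0.02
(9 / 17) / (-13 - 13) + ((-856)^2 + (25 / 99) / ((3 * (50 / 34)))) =96189190505 / 131274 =732736.04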